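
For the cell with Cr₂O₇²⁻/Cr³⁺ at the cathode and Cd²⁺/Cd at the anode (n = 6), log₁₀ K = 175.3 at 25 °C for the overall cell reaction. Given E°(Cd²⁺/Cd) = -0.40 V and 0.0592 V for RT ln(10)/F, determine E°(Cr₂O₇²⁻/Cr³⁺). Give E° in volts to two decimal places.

+1.33 V

E°cell = (0.0592/n)·log K = (0.0592/6)(175.3) = +1.730 V.
Since Cr₂O₇²⁻/Cr³⁺ is the cathode and Cd²⁺/Cd the anode, E°cell = E°(Cr₂O₇²⁻/Cr³⁺) − E°(Cd²⁺/Cd).
So E°(Cr₂O₇²⁻/Cr³⁺) = E°cell + E°(Cd²⁺/Cd) = +1.730 + (-0.40) = +1.33 V.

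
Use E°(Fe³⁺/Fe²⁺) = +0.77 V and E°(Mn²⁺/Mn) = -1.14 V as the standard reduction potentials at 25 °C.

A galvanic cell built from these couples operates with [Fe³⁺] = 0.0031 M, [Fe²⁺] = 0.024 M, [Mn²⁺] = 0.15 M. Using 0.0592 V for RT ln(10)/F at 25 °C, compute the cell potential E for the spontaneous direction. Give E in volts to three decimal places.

+1.882 V

Fe³⁺/Fe²⁺ is the cathode (higher E°), Mn²⁺/Mn the anode: E°cell = +0.77 − (-1.14) = +1.91 V, n = 2.
Overall: 2 Fe³⁺(aq) + Mn(s) → 2 Fe²⁺(aq) + Mn²⁺(aq)
Q = [Fe²⁺]^2·[Mn²⁺] / ([Fe³⁺]^2); log Q = 0.954.
E = E° − (0.0592/n) log Q = +1.91 − (0.0592/2)(0.954) = +1.882 V.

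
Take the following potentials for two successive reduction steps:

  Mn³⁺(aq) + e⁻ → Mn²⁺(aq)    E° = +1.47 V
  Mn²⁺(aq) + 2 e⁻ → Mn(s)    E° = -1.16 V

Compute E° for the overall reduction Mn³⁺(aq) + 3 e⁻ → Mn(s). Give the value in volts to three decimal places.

-0.283 V

Standard free energies of sequential steps add: ΔG°₃ = ΔG°₁ + ΔG°₂, so n₃E°₃ = n₁E°₁ + n₂E°₂.
E°₃ = (1×+1.47 + 2×-1.16) / 3 = (-0.850) / 3 = -0.283 V.
E° values themselves are not directly additive — weighting by electron count is essential.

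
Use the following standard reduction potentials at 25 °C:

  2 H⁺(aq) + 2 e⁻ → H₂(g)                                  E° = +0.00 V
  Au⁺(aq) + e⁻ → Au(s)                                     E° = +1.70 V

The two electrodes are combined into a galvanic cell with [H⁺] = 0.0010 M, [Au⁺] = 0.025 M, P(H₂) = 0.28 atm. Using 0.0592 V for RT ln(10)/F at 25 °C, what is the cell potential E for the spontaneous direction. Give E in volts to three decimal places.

Au⁺/Au is the cathode (higher E°), H⁺/H₂ the anode: E°cell = +1.70 − (+0.00) = +1.70 V, n = 2.
Overall: 2 Au⁺(aq) + H₂(g) → 2 Au(s) + 2 H⁺(aq)
Q = [H⁺]^2 / ([Au⁺]^2·P(H₂)); log Q = -2.243.
E = E° − (0.0592/n) log Q = +1.70 − (0.0592/2)(-2.243) = +1.766 V.

+1.766 V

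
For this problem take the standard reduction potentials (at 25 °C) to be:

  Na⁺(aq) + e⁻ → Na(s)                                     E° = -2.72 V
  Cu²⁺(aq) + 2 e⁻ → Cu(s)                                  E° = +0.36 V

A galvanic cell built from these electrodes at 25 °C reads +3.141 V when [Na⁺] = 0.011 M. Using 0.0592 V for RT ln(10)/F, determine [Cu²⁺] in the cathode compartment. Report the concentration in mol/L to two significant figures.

0.014 M

Cu²⁺/Cu is the cathode, Na⁺/Na the anode: E°cell = +3.08 V, n = 2.
Overall reaction: Cu²⁺(aq) + 2 Na(s) → Cu(s) + 2 Na⁺(aq); Q = [Na⁺]^2/[Cu²⁺]^1.
From E = E° − (0.0592/n) log Q: log Q = (E° − E)·n/0.0592 = (+3.08 − (+3.141))·2/0.0592 = -2.0608.
So 1·log[Cu²⁺] = 2·log(0.011) − log Q = -3.9172 − (-2.0608) = -1.8564; [Cu²⁺] = 10^(-1.8564) ≈ 0.014 M.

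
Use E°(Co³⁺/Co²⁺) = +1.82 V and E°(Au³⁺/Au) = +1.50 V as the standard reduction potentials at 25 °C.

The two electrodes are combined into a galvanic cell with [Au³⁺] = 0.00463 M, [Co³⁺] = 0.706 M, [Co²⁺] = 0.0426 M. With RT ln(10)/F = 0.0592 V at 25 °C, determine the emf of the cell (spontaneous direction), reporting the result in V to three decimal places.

+0.438 V

Co³⁺/Co²⁺ is the cathode (higher E°), Au³⁺/Au the anode: E°cell = +1.82 − (+1.50) = +0.32 V, n = 3.
Overall: 3 Co³⁺(aq) + Au(s) → 3 Co²⁺(aq) + Au³⁺(aq)
Q = [Co²⁺]^3·[Au³⁺] / ([Co³⁺]^3); log Q = -5.993.
E = E° − (0.0592/n) log Q = +0.32 − (0.0592/3)(-5.993) = +0.438 V.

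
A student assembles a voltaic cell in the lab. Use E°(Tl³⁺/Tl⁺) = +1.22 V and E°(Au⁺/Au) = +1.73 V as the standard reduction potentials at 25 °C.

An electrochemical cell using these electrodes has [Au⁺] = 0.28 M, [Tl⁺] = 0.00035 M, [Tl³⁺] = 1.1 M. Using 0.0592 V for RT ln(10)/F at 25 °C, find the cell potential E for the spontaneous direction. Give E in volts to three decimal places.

+0.374 V

Au⁺/Au is the cathode (higher E°), Tl³⁺/Tl⁺ the anode: E°cell = +1.73 − (+1.22) = +0.51 V, n = 2.
Overall: 2 Au⁺(aq) + Tl⁺(aq) → 2 Au(s) + Tl³⁺(aq)
Q = [Tl³⁺] / ([Au⁺]^2·[Tl⁺]); log Q = 4.603.
E = E° − (0.0592/n) log Q = +0.51 − (0.0592/2)(4.603) = +0.374 V.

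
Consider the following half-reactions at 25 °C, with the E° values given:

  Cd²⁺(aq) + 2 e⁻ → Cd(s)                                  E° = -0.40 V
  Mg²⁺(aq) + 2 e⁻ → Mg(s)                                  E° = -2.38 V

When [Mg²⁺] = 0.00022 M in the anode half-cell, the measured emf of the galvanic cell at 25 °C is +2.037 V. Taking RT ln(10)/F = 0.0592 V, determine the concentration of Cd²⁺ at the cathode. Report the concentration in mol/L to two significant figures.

0.019 M

Cd²⁺/Cd is the cathode, Mg²⁺/Mg the anode: E°cell = +1.98 V, n = 2.
Overall reaction: Cd²⁺(aq) + Mg(s) → Cd(s) + Mg²⁺(aq); Q = [Mg²⁺]^1/[Cd²⁺]^1.
From E = E° − (0.0592/n) log Q: log Q = (E° − E)·n/0.0592 = (+1.98 − (+2.037))·2/0.0592 = -1.9257.
So 1·log[Cd²⁺] = 1·log(0.00022) − log Q = -3.6576 − (-1.9257) = -1.7319; [Cd²⁺] = 10^(-1.7319) ≈ 0.019 M.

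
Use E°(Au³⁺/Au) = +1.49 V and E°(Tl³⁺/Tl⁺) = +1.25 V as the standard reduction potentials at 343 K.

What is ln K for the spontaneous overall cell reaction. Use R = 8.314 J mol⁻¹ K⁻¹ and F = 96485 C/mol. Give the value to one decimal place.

Cathode: Au³⁺/Au; anode: Tl³⁺/Tl⁺. E°cell = (+1.49) − (+1.25) = +0.24 V, with n = 6.
ΔG° = −nFE° = −RT ln K, so ln K = nFE°/(RT) = (6)(96485)(+0.24) / ((8.314)(343)) = 48.721.

48.7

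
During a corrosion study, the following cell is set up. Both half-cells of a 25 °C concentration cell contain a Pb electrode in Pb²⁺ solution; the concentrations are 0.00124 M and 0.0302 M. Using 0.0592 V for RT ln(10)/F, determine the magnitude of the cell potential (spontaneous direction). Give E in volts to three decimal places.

+0.041 V

For a concentration cell E°cell = 0. The 0.0302 M side is the cathode (reduction is favoured where [Pb²⁺] is higher).
With n = 2, E = −(0.0592/2) log([Pb²⁺]ₐₙ/[Pb²⁺]꜀ₐₜ) = −(0.0592/2) log(0.00124/0.0302) = −(0.0592/2)(-1.387) = +0.041 V.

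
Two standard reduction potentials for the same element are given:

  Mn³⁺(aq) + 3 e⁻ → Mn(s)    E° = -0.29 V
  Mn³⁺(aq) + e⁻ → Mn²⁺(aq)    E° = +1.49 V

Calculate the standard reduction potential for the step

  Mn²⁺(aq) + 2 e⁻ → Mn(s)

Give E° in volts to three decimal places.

-1.180 V

Sequential free energies add, so n₃E°₃ = n₁E°₁ + n₂E°₂.
With n₃ = 3, and the known step contributing 1×(+1.49) V, the unknown satisfies 2·E° = 3×(-0.29) − 1×(+1.49) = -2.360.
E° = -2.360 / 2 = -1.180 V.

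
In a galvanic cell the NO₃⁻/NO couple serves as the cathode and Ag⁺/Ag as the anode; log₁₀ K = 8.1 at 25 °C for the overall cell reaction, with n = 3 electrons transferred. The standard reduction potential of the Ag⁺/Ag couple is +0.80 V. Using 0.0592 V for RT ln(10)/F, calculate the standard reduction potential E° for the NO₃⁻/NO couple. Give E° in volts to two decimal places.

E°cell = (0.0592/n)·log K = (0.0592/3)(8.1) = +0.160 V.
Since NO₃⁻/NO is the cathode and Ag⁺/Ag the anode, E°cell = E°(NO₃⁻/NO) − E°(Ag⁺/Ag).
So E°(NO₃⁻/NO) = E°cell + E°(Ag⁺/Ag) = +0.160 + (+0.80) = +0.96 V.

+0.96 V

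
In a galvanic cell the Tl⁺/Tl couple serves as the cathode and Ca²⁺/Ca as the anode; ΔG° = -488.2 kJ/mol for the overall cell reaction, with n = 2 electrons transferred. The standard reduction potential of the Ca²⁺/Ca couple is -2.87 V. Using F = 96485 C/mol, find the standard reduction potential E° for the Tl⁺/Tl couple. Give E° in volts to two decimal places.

-0.34 V

E°cell = −ΔG°/(nF) = −(-488.2×10³)/((2)(96485)) = +2.530 V.
Since Tl⁺/Tl is the cathode and Ca²⁺/Ca the anode, E°cell = E°(Tl⁺/Tl) − E°(Ca²⁺/Ca).
So E°(Tl⁺/Tl) = E°cell + E°(Ca²⁺/Ca) = +2.530 + (-2.87) = -0.34 V.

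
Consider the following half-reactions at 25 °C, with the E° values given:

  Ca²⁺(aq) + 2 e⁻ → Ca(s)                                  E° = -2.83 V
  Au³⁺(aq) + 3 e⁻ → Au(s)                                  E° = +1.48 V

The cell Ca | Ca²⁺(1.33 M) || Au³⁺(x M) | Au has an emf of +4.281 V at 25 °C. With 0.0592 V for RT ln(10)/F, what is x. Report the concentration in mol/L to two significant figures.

Au³⁺/Au is the cathode, Ca²⁺/Ca the anode: E°cell = +4.31 V, n = 6.
Overall reaction: 2 Au³⁺(aq) + 3 Ca(s) → 2 Au(s) + 3 Ca²⁺(aq); Q = [Ca²⁺]^3/[Au³⁺]^2.
From E = E° − (0.0592/n) log Q: log Q = (E° − E)·n/0.0592 = (+4.31 − (+4.281))·6/0.0592 = 2.9392.
So 2·log[Au³⁺] = 3·log(1.33) − log Q = 0.3716 − (2.9392) = -2.5676; log[Au³⁺] = -2.5676 / 2 = -1.2838; [Au³⁺] = 10^(-1.2838) ≈ 0.052 M.

0.052 M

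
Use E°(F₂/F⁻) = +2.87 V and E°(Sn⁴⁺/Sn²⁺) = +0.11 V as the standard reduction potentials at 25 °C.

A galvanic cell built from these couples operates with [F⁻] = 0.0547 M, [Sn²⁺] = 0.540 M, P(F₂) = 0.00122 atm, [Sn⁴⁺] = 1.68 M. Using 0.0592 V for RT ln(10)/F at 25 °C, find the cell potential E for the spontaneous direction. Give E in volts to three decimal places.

F₂/F⁻ is the cathode (higher E°), Sn⁴⁺/Sn²⁺ the anode: E°cell = +2.87 − (+0.11) = +2.76 V, n = 2.
Overall: F₂(g) + Sn²⁺(aq) → 2 F⁻(aq) + Sn⁴⁺(aq)
Q = [F⁻]^2·[Sn⁴⁺] / (P(F₂)·[Sn²⁺]); log Q = 0.883.
E = E° − (0.0592/n) log Q = +2.76 − (0.0592/2)(0.883) = +2.734 V.

+2.734 V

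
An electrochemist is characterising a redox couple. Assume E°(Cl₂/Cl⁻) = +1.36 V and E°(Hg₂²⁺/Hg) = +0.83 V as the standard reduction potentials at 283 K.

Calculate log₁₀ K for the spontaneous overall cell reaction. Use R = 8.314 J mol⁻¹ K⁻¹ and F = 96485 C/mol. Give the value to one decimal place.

18.9

Cathode: Cl₂/Cl⁻; anode: Hg₂²⁺/Hg. E°cell = (+1.36) − (+0.83) = +0.53 V, with n = 2.
ΔG° = −nFE° = −RT ln K, so ln K = nFE°/(RT) = (2)(96485)(+0.53) / ((8.314)(283)) = 43.468.
log₁₀ K = 43.468 / ln 10 = 18.9.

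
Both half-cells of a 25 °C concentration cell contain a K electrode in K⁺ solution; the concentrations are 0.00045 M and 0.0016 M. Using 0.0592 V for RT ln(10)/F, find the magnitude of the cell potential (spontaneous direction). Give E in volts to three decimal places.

For a concentration cell E°cell = 0. The 0.0016 M side is the cathode (reduction is favoured where [K⁺] is higher).
With n = 1, E = −(0.0592/1) log([K⁺]ₐₙ/[K⁺]꜀ₐₜ) = −(0.0592/1) log(0.00045/0.0016) = −(0.0592/1)(-0.551) = +0.033 V.

+0.033 V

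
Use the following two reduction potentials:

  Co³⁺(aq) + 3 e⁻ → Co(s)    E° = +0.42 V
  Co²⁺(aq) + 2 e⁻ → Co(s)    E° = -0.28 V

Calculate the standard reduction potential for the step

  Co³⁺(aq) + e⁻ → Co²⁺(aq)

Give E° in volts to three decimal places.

+1.820 V

Sequential free energies add, so n₃E°₃ = n₁E°₁ + n₂E°₂.
With n₃ = 3, and the known step contributing 2×(-0.28) V, the unknown satisfies 1·E° = 3×(+0.42) − 2×(-0.28) = +1.820.
E° = +1.820 / 1 = +1.820 V.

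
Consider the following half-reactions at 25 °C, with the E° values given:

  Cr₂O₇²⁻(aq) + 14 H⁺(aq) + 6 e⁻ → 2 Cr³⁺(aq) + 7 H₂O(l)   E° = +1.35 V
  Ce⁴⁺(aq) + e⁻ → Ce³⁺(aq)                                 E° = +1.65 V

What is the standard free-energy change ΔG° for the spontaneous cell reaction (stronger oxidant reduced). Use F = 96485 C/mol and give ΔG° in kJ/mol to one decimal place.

Ce⁴⁺/Ce³⁺ (E° = +1.65 V) is the cathode; Cr₂O₇²⁻/Cr³⁺ (E° = +1.35 V) is the anode, so E°cell = +0.30 V.
Balancing electrons gives n = 6 (lcm of 1 and 6).
ΔG° = −nFE° = −(6)(96485)(+0.30) = -173,673 J = -173.7 kJ/mol.

-173.7 kJ/mol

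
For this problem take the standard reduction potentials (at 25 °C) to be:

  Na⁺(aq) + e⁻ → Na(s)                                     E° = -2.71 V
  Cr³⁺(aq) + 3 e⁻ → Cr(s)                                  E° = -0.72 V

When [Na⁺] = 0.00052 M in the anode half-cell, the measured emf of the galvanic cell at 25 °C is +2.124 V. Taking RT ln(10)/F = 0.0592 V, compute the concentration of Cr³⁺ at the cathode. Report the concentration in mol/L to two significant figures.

Cr³⁺/Cr is the cathode, Na⁺/Na the anode: E°cell = +1.99 V, n = 3.
Overall reaction: Cr³⁺(aq) + 3 Na(s) → Cr(s) + 3 Na⁺(aq); Q = [Na⁺]^3/[Cr³⁺]^1.
From E = E° − (0.0592/n) log Q: log Q = (E° − E)·n/0.0592 = (+1.99 − (+2.124))·3/0.0592 = -6.7905.
So 1·log[Cr³⁺] = 3·log(0.00052) − log Q = -9.8520 − (-6.7905) = -3.0615; [Cr³⁺] = 10^(-3.0615) ≈ 0.00087 M.

0.00087 M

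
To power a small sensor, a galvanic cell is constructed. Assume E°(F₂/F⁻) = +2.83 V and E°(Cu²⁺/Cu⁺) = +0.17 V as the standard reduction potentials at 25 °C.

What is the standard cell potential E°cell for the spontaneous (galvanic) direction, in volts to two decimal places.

The F₂/F⁻ couple has the higher reduction potential, so it is the cathode; Cu²⁺/Cu⁺ is oxidised at the anode.
E°cell = E°(cathode) − E°(anode) = (+2.83) − (+0.17) = +2.66 V.
Since E°cell > 0, the reaction is spontaneous under standard conditions.

+2.66 V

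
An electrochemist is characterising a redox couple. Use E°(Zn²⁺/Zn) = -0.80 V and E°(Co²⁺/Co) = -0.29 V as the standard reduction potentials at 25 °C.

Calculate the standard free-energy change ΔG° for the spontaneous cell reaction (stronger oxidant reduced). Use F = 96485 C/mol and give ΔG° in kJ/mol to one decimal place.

-98.4 kJ/mol

Co²⁺/Co (E° = -0.29 V) is the cathode; Zn²⁺/Zn (E° = -0.80 V) is the anode, so E°cell = +0.51 V.
Balancing electrons gives n = 2 (lcm of 2 and 2).
ΔG° = −nFE° = −(2)(96485)(+0.51) = -98,415 J = -98.4 kJ/mol.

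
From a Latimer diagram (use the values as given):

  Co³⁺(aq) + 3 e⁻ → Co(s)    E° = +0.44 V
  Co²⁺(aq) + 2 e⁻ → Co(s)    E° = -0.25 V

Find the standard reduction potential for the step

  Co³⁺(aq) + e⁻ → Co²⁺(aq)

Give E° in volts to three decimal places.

+1.820 V

Sequential free energies add, so n₃E°₃ = n₁E°₁ + n₂E°₂.
With n₃ = 3, and the known step contributing 2×(-0.25) V, the unknown satisfies 1·E° = 3×(+0.44) − 2×(-0.25) = +1.820.
E° = +1.820 / 1 = +1.820 V.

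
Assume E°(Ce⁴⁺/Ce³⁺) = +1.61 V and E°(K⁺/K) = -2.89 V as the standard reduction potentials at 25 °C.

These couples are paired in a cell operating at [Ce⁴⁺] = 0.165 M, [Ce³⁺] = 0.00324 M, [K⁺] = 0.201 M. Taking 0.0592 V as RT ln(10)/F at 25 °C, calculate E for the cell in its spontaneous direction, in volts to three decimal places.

+4.642 V

Ce⁴⁺/Ce³⁺ is the cathode (higher E°), K⁺/K the anode: E°cell = +1.61 − (-2.89) = +4.50 V, n = 1.
Overall: Ce⁴⁺(aq) + K(s) → Ce³⁺(aq) + K⁺(aq)
Q = [Ce³⁺]·[K⁺] / ([Ce⁴⁺]); log Q = -2.404.
E = E° − (0.0592/n) log Q = +4.50 − (0.0592/1)(-2.404) = +4.642 V.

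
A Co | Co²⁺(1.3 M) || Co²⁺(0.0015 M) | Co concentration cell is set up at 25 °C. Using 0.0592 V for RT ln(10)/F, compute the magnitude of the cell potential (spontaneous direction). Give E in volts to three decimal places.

+0.087 V

For a concentration cell E°cell = 0. The 1.3 M side is the cathode (reduction is favoured where [Co²⁺] is higher).
With n = 2, E = −(0.0592/2) log([Co²⁺]ₐₙ/[Co²⁺]꜀ₐₜ) = −(0.0592/2) log(0.0015/1.3) = −(0.0592/2)(-2.938) = +0.087 V.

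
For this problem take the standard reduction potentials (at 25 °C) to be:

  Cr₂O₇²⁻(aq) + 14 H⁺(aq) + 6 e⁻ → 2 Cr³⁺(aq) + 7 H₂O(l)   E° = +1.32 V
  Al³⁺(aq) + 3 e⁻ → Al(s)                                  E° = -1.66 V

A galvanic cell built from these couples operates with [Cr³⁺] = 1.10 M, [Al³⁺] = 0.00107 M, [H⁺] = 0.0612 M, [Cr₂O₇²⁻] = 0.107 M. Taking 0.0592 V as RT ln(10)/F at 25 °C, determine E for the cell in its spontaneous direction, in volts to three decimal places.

+2.861 V

Cr₂O₇²⁻/Cr³⁺ is the cathode (higher E°), Al³⁺/Al the anode: E°cell = +1.32 − (-1.66) = +2.98 V, n = 6.
Overall: Cr₂O₇²⁻(aq) + 14 H⁺(aq) + 2 Al(s) → 2 Cr³⁺(aq) + 7 H₂O(l) + 2 Al³⁺(aq)
Q = [Cr³⁺]^2·[Al³⁺]^2 / ([Cr₂O₇²⁻]·[H⁺]^14); log Q = 12.098.
E = E° − (0.0592/n) log Q = +2.98 − (0.0592/6)(12.098) = +2.861 V.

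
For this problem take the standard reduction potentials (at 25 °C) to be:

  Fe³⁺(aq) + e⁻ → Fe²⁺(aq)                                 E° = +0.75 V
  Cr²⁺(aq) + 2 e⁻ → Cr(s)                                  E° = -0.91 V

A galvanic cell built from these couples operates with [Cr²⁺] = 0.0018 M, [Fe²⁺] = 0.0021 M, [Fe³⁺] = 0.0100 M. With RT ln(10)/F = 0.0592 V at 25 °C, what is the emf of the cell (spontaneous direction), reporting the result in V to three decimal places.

+1.781 V

Fe³⁺/Fe²⁺ is the cathode (higher E°), Cr²⁺/Cr the anode: E°cell = +0.75 − (-0.91) = +1.66 V, n = 2.
Overall: 2 Fe³⁺(aq) + Cr(s) → 2 Fe²⁺(aq) + Cr²⁺(aq)
Q = [Fe²⁺]^2·[Cr²⁺] / ([Fe³⁺]^2); log Q = -4.100.
E = E° − (0.0592/n) log Q = +1.66 − (0.0592/2)(-4.100) = +1.781 V.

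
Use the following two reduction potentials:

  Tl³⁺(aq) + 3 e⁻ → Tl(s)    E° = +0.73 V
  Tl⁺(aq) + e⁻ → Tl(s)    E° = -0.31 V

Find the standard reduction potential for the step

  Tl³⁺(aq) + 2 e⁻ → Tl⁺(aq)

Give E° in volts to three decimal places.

Sequential free energies add, so n₃E°₃ = n₁E°₁ + n₂E°₂.
With n₃ = 3, and the known step contributing 1×(-0.31) V, the unknown satisfies 2·E° = 3×(+0.73) − 1×(-0.31) = +2.500.
E° = +2.500 / 2 = +1.250 V.

+1.250 V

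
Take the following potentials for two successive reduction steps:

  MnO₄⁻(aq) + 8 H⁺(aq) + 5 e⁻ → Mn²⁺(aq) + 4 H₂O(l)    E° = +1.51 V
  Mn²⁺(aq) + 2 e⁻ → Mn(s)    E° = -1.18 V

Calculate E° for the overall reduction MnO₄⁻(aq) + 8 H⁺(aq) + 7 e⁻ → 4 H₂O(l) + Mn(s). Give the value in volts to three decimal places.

+0.741 V

Since ΔG° = −nFE° is additive over sequential reductions, n₃E°₃ = n₁E°₁ + n₂E°₂.
E°₃ = (5×+1.51 + 2×-1.18) / 7 = (+5.190) / 7 = +0.741 V.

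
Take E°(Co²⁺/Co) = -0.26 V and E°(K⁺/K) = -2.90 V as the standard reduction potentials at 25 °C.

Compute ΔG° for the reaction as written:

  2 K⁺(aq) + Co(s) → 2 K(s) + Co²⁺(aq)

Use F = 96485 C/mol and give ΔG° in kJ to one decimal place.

+509.4 kJ

As written, K⁺/K is reduced (cathode) and Co²⁺/Co is oxidised (anode), so E°cell = (-2.90) − (-0.26) = -2.64 V.
Balancing electrons gives n = 2.
ΔG° = −nFE° = −(2)(96485)(-2.64) = 509,441 J = +509.4 kJ.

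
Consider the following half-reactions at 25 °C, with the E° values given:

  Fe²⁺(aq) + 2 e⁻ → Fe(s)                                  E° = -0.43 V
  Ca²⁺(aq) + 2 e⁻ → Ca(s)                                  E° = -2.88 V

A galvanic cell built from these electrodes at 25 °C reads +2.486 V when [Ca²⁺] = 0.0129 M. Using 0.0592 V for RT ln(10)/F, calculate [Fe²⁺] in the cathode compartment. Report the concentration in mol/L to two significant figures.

0.21 M

Fe²⁺/Fe is the cathode, Ca²⁺/Ca the anode: E°cell = +2.45 V, n = 2.
Overall reaction: Fe²⁺(aq) + Ca(s) → Fe(s) + Ca²⁺(aq); Q = [Ca²⁺]^1/[Fe²⁺]^1.
From E = E° − (0.0592/n) log Q: log Q = (E° − E)·n/0.0592 = (+2.45 − (+2.486))·2/0.0592 = -1.2162.
So 1·log[Fe²⁺] = 1·log(0.0129) − log Q = -1.8894 − (-1.2162) = -0.6732; [Fe²⁺] = 10^(-0.6732) ≈ 0.21 M.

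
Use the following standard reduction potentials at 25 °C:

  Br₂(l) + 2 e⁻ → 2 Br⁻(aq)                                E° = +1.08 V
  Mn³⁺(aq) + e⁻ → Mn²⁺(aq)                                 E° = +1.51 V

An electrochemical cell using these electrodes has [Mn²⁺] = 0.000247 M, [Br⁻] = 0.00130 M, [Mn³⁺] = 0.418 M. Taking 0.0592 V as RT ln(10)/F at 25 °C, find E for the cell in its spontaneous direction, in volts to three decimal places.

+0.450 V

Mn³⁺/Mn²⁺ is the cathode (higher E°), Br₂/Br⁻ the anode: E°cell = +1.51 − (+1.08) = +0.43 V, n = 2.
Overall: 2 Mn³⁺(aq) + 2 Br⁻(aq) → 2 Mn²⁺(aq) + Br₂(l)
Q = [Mn²⁺]^2 / ([Mn³⁺]^2·[Br⁻]^2); log Q = -0.685.
E = E° − (0.0592/n) log Q = +0.43 − (0.0592/2)(-0.685) = +0.450 V.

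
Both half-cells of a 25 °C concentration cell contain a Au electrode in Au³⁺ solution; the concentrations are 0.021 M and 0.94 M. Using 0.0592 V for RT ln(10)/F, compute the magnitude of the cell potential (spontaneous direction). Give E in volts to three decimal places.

For a concentration cell E°cell = 0. The 0.94 M side is the cathode (reduction is favoured where [Au³⁺] is higher).
With n = 3, E = −(0.0592/3) log([Au³⁺]ₐₙ/[Au³⁺]꜀ₐₜ) = −(0.0592/3) log(0.021/0.94) = −(0.0592/3)(-1.651) = +0.033 V.

+0.033 V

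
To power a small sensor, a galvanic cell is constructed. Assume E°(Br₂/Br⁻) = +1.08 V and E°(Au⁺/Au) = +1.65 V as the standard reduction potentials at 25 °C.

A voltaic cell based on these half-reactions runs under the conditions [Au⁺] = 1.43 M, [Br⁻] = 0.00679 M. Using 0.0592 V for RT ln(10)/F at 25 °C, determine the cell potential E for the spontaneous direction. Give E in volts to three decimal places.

Au⁺/Au is the cathode (higher E°), Br₂/Br⁻ the anode: E°cell = +1.65 − (+1.08) = +0.57 V, n = 2.
Overall: 2 Au⁺(aq) + 2 Br⁻(aq) → 2 Au(s) + Br₂(l)
Q = 1 / ([Au⁺]^2·[Br⁻]^2); log Q = 4.026.
E = E° − (0.0592/n) log Q = +0.57 − (0.0592/2)(4.026) = +0.451 V.

+0.451 V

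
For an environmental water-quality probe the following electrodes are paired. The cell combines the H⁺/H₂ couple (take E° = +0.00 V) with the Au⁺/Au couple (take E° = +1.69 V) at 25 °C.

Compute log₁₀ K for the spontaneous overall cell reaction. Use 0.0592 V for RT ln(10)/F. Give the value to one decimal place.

57.1

Cathode: Au⁺/Au; anode: H⁺/H₂. E°cell = +1.69 V, n = 2.
log K = nE°cell / 0.0592 = (2)(+1.69) / 0.0592 = 57.1.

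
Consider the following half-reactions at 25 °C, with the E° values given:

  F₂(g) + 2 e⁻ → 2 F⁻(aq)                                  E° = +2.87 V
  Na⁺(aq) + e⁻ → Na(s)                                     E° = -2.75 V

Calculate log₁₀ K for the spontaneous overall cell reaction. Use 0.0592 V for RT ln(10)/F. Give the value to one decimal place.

189.9

Cathode: F₂/F⁻; anode: Na⁺/Na. E°cell = +5.62 V, n = 2.
log K = nE°cell / 0.0592 = (2)(+5.62) / 0.0592 = 189.9.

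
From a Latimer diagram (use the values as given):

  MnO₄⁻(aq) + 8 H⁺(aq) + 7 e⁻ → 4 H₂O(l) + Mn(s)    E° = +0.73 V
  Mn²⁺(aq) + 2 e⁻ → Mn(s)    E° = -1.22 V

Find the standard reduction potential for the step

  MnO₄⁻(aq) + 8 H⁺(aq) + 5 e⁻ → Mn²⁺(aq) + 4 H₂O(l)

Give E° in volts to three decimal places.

+1.510 V

Sequential free energies add, so n₃E°₃ = n₁E°₁ + n₂E°₂.
With n₃ = 7, and the known step contributing 2×(-1.22) V, the unknown satisfies 5·E° = 7×(+0.73) − 2×(-1.22) = +7.550.
E° = +7.550 / 5 = +1.510 V.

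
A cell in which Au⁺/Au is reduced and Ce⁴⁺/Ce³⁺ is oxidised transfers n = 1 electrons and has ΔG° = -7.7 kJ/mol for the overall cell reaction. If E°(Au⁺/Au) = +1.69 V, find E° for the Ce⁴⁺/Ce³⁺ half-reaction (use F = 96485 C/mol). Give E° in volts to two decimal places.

E°cell = −ΔG°/(nF) = −(-7.7×10³)/((1)(96485)) = +0.080 V.
Since Au⁺/Au is the cathode and Ce⁴⁺/Ce³⁺ the anode, E°cell = E°(Au⁺/Au) − E°(Ce⁴⁺/Ce³⁺).
So E°(Ce⁴⁺/Ce³⁺) = E°(Au⁺/Au) − E°cell = (+1.69) − (+0.080) = +1.61 V.

+1.61 V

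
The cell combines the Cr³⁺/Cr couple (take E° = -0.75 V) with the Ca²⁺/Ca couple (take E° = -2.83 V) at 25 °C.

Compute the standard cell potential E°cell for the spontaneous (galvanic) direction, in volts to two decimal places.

The Cr³⁺/Cr couple has the higher reduction potential, so it is the cathode; Ca²⁺/Ca is oxidised at the anode.
E°cell = E°(cathode) − E°(anode) = (-0.75) − (-2.83) = +2.08 V.

+2.08 V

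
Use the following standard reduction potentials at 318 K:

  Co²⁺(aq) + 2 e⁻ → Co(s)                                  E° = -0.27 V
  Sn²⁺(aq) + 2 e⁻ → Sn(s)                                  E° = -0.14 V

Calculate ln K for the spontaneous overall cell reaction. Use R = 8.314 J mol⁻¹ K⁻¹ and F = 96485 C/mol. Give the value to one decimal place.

9.5

Cathode: Sn²⁺/Sn; anode: Co²⁺/Co. E°cell = (-0.14) − (-0.27) = +0.13 V, with n = 2.
ΔG° = −nFE° = −RT ln K, so ln K = nFE°/(RT) = (2)(96485)(+0.13) / ((8.314)(318)) = 9.488.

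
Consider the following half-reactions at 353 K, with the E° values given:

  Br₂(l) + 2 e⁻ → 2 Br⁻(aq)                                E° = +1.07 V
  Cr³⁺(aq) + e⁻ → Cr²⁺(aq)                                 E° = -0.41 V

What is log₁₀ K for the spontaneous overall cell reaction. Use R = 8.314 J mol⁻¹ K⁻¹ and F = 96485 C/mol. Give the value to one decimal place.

Cathode: Br₂/Br⁻; anode: Cr³⁺/Cr²⁺. E°cell = (+1.07) − (-0.41) = +1.48 V, with n = 2.
ΔG° = −nFE° = −RT ln K, so ln K = nFE°/(RT) = (2)(96485)(+1.48) / ((8.314)(353)) = 97.312.
log₁₀ K = 97.312 / ln 10 = 42.3.

42.3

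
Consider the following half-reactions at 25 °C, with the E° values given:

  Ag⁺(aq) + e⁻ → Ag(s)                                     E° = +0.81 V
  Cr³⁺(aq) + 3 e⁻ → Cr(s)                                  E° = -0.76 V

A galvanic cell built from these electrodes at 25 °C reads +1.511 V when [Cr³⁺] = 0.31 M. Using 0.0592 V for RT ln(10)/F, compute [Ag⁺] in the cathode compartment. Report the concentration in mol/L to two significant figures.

0.068 M

Ag⁺/Ag is the cathode, Cr³⁺/Cr the anode: E°cell = +1.57 V, n = 3.
Overall reaction: 3 Ag⁺(aq) + Cr(s) → 3 Ag(s) + Cr³⁺(aq); Q = [Cr³⁺]^1/[Ag⁺]^3.
From E = E° − (0.0592/n) log Q: log Q = (E° − E)·n/0.0592 = (+1.57 − (+1.511))·3/0.0592 = 2.9899.
So 3·log[Ag⁺] = 1·log(0.31) − log Q = -0.5086 − (2.9899) = -3.4985; log[Ag⁺] = -3.4985 / 3 = -1.1662; [Ag⁺] = 10^(-1.1662) ≈ 0.068 M.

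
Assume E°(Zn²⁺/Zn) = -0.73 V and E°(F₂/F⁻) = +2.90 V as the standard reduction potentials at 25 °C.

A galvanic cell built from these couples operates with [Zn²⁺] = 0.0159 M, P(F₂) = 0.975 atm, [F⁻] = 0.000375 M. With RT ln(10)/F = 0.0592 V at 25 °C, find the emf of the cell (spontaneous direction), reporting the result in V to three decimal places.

F₂/F⁻ is the cathode (higher E°), Zn²⁺/Zn the anode: E°cell = +2.90 − (-0.73) = +3.63 V, n = 2.
Overall: F₂(g) + Zn(s) → 2 F⁻(aq) + Zn²⁺(aq)
Q = [F⁻]^2·[Zn²⁺] / (P(F₂)); log Q = -8.640.
E = E° − (0.0592/n) log Q = +3.63 − (0.0592/2)(-8.640) = +3.886 V.

+3.886 V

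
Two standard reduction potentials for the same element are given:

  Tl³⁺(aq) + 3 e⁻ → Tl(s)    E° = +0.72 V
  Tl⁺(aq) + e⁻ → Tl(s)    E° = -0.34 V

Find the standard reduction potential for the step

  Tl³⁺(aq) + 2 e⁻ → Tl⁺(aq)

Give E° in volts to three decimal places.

+1.250 V

Sequential free energies add, so n₃E°₃ = n₁E°₁ + n₂E°₂.
With n₃ = 3, and the known step contributing 1×(-0.34) V, the unknown satisfies 2·E° = 3×(+0.72) − 1×(-0.34) = +2.500.
E° = +2.500 / 2 = +1.250 V.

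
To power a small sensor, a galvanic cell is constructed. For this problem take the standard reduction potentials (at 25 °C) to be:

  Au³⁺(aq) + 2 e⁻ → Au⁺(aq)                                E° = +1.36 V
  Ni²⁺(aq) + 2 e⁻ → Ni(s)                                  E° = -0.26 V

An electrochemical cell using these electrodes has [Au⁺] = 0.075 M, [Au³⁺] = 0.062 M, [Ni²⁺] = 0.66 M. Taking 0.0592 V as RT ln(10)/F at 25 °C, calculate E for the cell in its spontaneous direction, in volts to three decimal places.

+1.623 V

Au³⁺/Au⁺ is the cathode (higher E°), Ni²⁺/Ni the anode: E°cell = +1.36 − (-0.26) = +1.62 V, n = 2.
Overall: Au³⁺(aq) + Ni(s) → Au⁺(aq) + Ni²⁺(aq)
Q = [Au⁺]·[Ni²⁺] / ([Au³⁺]); log Q = -0.098.
E = E° − (0.0592/n) log Q = +1.62 − (0.0592/2)(-0.098) = +1.623 V.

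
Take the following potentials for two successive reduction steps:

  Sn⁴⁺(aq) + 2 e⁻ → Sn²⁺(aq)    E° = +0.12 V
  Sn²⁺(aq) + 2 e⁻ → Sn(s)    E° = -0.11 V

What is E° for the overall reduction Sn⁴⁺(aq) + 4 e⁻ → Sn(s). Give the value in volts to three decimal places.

Adding the free-energy changes (−nFE°) of the two steps gives −n₃FE°₃ = −n₁FE°₁ − n₂FE°₂.
E°₃ = (2×+0.12 + 2×-0.11) / 4 = (+0.020) / 4 = +0.005 V.

+0.005 V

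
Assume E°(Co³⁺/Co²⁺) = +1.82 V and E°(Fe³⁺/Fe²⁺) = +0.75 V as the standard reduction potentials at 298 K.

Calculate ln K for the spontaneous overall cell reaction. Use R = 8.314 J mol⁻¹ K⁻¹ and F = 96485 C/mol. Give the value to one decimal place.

Cathode: Co³⁺/Co²⁺; anode: Fe³⁺/Fe²⁺. E°cell = (+1.82) − (+0.75) = +1.07 V, with n = 1.
ΔG° = −nFE° = −RT ln K, so ln K = nFE°/(RT) = (1)(96485)(+1.07) / ((8.314)(298)) = 41.669.

41.7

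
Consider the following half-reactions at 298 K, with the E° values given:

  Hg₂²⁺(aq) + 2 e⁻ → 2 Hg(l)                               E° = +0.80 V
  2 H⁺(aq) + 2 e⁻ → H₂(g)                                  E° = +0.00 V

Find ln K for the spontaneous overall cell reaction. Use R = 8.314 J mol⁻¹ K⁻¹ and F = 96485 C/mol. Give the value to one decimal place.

Cathode: Hg₂²⁺/Hg; anode: H⁺/H₂. E°cell = (+0.80) − (+0.00) = +0.80 V, with n = 2.
ΔG° = −nFE° = −RT ln K, so ln K = nFE°/(RT) = (2)(96485)(+0.80) / ((8.314)(298)) = 62.309.

62.3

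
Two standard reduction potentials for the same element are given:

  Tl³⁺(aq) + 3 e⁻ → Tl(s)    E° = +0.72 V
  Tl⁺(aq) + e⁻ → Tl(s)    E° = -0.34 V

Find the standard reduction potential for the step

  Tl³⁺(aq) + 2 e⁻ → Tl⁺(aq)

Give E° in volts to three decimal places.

+1.250 V

Sequential free energies add, so n₃E°₃ = n₁E°₁ + n₂E°₂.
With n₃ = 3, and the known step contributing 1×(-0.34) V, the unknown satisfies 2·E° = 3×(+0.72) − 1×(-0.34) = +2.500.
E° = +2.500 / 2 = +1.250 V.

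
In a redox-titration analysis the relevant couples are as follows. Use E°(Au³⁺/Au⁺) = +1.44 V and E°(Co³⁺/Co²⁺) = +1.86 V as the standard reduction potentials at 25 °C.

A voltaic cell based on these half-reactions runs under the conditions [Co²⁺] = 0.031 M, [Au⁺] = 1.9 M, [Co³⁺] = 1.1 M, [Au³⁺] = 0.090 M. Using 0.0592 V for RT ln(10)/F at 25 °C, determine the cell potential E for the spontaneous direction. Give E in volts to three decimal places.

+0.551 V

Co³⁺/Co²⁺ is the cathode (higher E°), Au³⁺/Au⁺ the anode: E°cell = +1.86 − (+1.44) = +0.42 V, n = 2.
Overall: 2 Co³⁺(aq) + Au⁺(aq) → 2 Co²⁺(aq) + Au³⁺(aq)
Q = [Co²⁺]^2·[Au³⁺] / ([Co³⁺]^2·[Au⁺]); log Q = -4.425.
E = E° − (0.0592/n) log Q = +0.42 − (0.0592/2)(-4.425) = +0.551 V.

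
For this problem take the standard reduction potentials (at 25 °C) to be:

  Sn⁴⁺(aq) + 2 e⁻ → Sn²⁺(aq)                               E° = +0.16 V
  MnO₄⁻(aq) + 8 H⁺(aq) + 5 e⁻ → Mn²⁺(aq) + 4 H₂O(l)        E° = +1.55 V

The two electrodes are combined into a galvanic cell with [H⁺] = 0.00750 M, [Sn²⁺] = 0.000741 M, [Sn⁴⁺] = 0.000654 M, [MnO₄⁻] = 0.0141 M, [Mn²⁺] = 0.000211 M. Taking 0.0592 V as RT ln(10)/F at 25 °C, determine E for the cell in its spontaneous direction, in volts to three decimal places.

MnO₄⁻/Mn²⁺ is the cathode (higher E°), Sn⁴⁺/Sn²⁺ the anode: E°cell = +1.55 − (+0.16) = +1.39 V, n = 10.
Overall: 2 MnO₄⁻(aq) + 16 H⁺(aq) + 5 Sn²⁺(aq) → 2 Mn²⁺(aq) + 8 H₂O(l) + 5 Sn⁴⁺(aq)
Q = [Mn²⁺]^2·[Sn⁴⁺]^5 / ([MnO₄⁻]^2·[H⁺]^16·[Sn²⁺]^5); log Q = 30.078.
E = E° − (0.0592/n) log Q = +1.39 − (0.0592/10)(30.078) = +1.212 V.

+1.212 V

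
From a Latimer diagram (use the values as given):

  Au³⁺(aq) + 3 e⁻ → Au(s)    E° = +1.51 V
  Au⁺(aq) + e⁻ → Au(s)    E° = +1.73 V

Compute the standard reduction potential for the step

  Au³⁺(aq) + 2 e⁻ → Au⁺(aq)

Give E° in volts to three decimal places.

Sequential free energies add, so n₃E°₃ = n₁E°₁ + n₂E°₂.
With n₃ = 3, and the known step contributing 1×(+1.73) V, the unknown satisfies 2·E° = 3×(+1.51) − 1×(+1.73) = +2.800.
E° = +2.800 / 2 = +1.400 V.

+1.400 V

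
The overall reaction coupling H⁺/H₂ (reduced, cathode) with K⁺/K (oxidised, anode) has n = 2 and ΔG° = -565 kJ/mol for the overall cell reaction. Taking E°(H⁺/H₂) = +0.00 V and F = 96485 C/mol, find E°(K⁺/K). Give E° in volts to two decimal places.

-2.93 V

E°cell = −ΔG°/(nF) = −(-565×10³)/((2)(96485)) = +2.928 V.
Since H⁺/H₂ is the cathode and K⁺/K the anode, E°cell = E°(H⁺/H₂) − E°(K⁺/K).
So E°(K⁺/K) = E°(H⁺/H₂) − E°cell = (+0.00) − (+2.928) = -2.93 V.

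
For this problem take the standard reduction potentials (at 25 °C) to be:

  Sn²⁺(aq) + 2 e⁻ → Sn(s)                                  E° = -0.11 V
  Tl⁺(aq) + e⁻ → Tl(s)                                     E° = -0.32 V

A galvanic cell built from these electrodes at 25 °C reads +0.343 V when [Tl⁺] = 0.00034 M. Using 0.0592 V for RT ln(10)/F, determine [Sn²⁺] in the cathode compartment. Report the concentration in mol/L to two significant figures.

Sn²⁺/Sn is the cathode, Tl⁺/Tl the anode: E°cell = +0.21 V, n = 2.
Overall reaction: Sn²⁺(aq) + 2 Tl(s) → Sn(s) + 2 Tl⁺(aq); Q = [Tl⁺]^2/[Sn²⁺]^1.
From E = E° − (0.0592/n) log Q: log Q = (E° − E)·n/0.0592 = (+0.21 − (+0.343))·2/0.0592 = -4.4932.
So 1·log[Sn²⁺] = 2·log(0.00034) − log Q = -6.9370 − (-4.4932) = -2.4438; [Sn²⁺] = 10^(-2.4438) ≈ 0.0036 M.

0.0036 M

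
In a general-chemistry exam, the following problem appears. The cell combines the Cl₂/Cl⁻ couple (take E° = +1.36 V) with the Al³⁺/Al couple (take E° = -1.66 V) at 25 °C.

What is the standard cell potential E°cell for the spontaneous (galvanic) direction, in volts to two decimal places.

+3.02 V

The Cl₂/Cl⁻ couple has the higher reduction potential, so it is the cathode; Al³⁺/Al is oxidised at the anode.
E°cell = E°(cathode) − E°(anode) = (+1.36) − (-1.66) = +3.02 V.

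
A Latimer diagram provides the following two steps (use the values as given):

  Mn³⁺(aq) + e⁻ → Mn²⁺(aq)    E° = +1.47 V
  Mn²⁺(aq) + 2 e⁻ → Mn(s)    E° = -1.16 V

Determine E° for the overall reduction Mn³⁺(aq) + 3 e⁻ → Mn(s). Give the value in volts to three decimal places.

-0.283 V

Adding the free-energy changes (−nFE°) of the two steps gives −n₃FE°₃ = −n₁FE°₁ − n₂FE°₂.
E°₃ = (1×+1.47 + 2×-1.16) / 3 = (-0.850) / 3 = -0.283 V.
E° values themselves are not directly additive — weighting by electron count is essential.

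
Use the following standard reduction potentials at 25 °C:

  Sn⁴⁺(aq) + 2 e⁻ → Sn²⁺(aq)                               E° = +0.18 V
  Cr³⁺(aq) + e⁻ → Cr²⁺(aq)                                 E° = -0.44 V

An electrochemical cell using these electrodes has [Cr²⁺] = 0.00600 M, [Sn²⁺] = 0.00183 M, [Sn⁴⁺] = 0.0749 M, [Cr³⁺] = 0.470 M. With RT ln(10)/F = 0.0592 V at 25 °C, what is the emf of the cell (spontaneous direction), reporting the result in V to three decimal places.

+0.556 V

Sn⁴⁺/Sn²⁺ is the cathode (higher E°), Cr³⁺/Cr²⁺ the anode: E°cell = +0.18 − (-0.44) = +0.62 V, n = 2.
Overall: Sn⁴⁺(aq) + 2 Cr²⁺(aq) → Sn²⁺(aq) + 2 Cr³⁺(aq)
Q = [Sn²⁺]·[Cr³⁺]^2 / ([Sn⁴⁺]·[Cr²⁺]^2); log Q = 2.176.
E = E° − (0.0592/n) log Q = +0.62 − (0.0592/2)(2.176) = +0.556 V.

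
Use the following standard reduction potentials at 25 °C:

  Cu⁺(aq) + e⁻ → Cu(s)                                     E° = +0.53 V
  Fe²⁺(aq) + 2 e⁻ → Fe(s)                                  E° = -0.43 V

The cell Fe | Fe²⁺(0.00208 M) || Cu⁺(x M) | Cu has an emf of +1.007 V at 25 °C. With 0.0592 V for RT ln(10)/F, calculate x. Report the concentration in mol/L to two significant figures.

Cu⁺/Cu is the cathode, Fe²⁺/Fe the anode: E°cell = +0.96 V, n = 2.
Overall reaction: 2 Cu⁺(aq) + Fe(s) → 2 Cu(s) + Fe²⁺(aq); Q = [Fe²⁺]^1/[Cu⁺]^2.
From E = E° − (0.0592/n) log Q: log Q = (E° − E)·n/0.0592 = (+0.96 − (+1.007))·2/0.0592 = -1.5878.
So 2·log[Cu⁺] = 1·log(0.00208) − log Q = -2.6819 − (-1.5878) = -1.0941; log[Cu⁺] = -1.0941 / 2 = -0.5471; [Cu⁺] = 10^(-0.5471) ≈ 0.28 M.

0.28 M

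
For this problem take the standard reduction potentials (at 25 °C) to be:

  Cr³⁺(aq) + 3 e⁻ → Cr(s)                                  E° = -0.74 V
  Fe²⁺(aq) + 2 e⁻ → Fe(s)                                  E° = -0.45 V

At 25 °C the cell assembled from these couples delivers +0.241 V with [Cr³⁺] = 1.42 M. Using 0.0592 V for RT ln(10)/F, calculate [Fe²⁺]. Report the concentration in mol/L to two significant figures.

0.028 M

Fe²⁺/Fe is the cathode, Cr³⁺/Cr the anode: E°cell = +0.29 V, n = 6.
Overall reaction: 3 Fe²⁺(aq) + 2 Cr(s) → 3 Fe(s) + 2 Cr³⁺(aq); Q = [Cr³⁺]^2/[Fe²⁺]^3.
From E = E° − (0.0592/n) log Q: log Q = (E° − E)·n/0.0592 = (+0.29 − (+0.241))·6/0.0592 = 4.9662.
So 3·log[Fe²⁺] = 2·log(1.42) − log Q = 0.3046 − (4.9662) = -4.6616; log[Fe²⁺] = -4.6616 / 3 = -1.5539; [Fe²⁺] = 10^(-1.5539) ≈ 0.028 M.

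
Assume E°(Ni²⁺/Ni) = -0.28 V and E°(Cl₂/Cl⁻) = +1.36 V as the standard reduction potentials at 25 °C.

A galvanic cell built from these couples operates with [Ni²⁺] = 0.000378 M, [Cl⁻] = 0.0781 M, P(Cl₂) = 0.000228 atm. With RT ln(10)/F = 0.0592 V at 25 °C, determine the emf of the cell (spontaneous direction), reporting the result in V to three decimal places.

+1.699 V

Cl₂/Cl⁻ is the cathode (higher E°), Ni²⁺/Ni the anode: E°cell = +1.36 − (-0.28) = +1.64 V, n = 2.
Overall: Cl₂(g) + Ni(s) → 2 Cl⁻(aq) + Ni²⁺(aq)
Q = [Cl⁻]^2·[Ni²⁺] / (P(Cl₂)); log Q = -1.995.
E = E° − (0.0592/n) log Q = +1.64 − (0.0592/2)(-1.995) = +1.699 V.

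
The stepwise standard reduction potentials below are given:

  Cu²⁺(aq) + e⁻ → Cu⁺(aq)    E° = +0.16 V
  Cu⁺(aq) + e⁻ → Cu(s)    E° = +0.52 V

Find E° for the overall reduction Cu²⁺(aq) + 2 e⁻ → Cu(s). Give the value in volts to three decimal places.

Since ΔG° = −nFE° is additive over sequential reductions, n₃E°₃ = n₁E°₁ + n₂E°₂.
E°₃ = (1×+0.16 + 1×+0.52) / 2 = (+0.680) / 2 = +0.340 V.

+0.340 V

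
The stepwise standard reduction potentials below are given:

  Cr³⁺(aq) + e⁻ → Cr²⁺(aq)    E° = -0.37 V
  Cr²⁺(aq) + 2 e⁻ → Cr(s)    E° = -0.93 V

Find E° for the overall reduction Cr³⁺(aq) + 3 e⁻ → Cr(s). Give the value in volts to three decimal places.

Standard free energies of sequential steps add: ΔG°₃ = ΔG°₁ + ΔG°₂, so n₃E°₃ = n₁E°₁ + n₂E°₂.
E°₃ = (1×-0.37 + 2×-0.93) / 3 = (-2.230) / 3 = -0.743 V.

-0.743 V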